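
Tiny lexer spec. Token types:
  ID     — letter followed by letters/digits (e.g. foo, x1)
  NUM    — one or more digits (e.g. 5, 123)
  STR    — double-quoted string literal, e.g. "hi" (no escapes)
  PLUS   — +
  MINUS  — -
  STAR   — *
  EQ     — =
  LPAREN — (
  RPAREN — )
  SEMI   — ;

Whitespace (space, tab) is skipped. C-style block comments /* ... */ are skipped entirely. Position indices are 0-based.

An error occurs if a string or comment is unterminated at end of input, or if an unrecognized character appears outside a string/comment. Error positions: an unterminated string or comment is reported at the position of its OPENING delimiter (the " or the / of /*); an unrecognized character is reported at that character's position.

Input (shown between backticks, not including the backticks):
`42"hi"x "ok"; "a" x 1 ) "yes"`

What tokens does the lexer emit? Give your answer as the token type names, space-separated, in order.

pos=0: emit NUM '42' (now at pos=2)
pos=2: enter STRING mode
pos=2: emit STR "hi" (now at pos=6)
pos=6: emit ID 'x' (now at pos=7)
pos=8: enter STRING mode
pos=8: emit STR "ok" (now at pos=12)
pos=12: emit SEMI ';'
pos=14: enter STRING mode
pos=14: emit STR "a" (now at pos=17)
pos=18: emit ID 'x' (now at pos=19)
pos=20: emit NUM '1' (now at pos=21)
pos=22: emit RPAREN ')'
pos=24: enter STRING mode
pos=24: emit STR "yes" (now at pos=29)
DONE. 10 tokens: [NUM, STR, ID, STR, SEMI, STR, ID, NUM, RPAREN, STR]

Answer: NUM STR ID STR SEMI STR ID NUM RPAREN STR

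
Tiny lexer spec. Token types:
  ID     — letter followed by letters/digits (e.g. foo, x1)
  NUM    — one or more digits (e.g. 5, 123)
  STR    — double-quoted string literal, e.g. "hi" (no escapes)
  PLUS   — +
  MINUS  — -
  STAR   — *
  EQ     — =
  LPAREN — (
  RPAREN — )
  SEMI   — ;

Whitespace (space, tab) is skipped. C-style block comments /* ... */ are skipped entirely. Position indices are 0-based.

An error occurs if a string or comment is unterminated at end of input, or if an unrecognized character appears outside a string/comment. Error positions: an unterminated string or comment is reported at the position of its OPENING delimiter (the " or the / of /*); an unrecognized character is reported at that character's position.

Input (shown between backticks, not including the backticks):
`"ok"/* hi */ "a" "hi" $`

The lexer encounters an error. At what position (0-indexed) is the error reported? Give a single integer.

pos=0: enter STRING mode
pos=0: emit STR "ok" (now at pos=4)
pos=4: enter COMMENT mode (saw '/*')
exit COMMENT mode (now at pos=12)
pos=13: enter STRING mode
pos=13: emit STR "a" (now at pos=16)
pos=17: enter STRING mode
pos=17: emit STR "hi" (now at pos=21)
pos=22: ERROR — unrecognized char '$'

Answer: 22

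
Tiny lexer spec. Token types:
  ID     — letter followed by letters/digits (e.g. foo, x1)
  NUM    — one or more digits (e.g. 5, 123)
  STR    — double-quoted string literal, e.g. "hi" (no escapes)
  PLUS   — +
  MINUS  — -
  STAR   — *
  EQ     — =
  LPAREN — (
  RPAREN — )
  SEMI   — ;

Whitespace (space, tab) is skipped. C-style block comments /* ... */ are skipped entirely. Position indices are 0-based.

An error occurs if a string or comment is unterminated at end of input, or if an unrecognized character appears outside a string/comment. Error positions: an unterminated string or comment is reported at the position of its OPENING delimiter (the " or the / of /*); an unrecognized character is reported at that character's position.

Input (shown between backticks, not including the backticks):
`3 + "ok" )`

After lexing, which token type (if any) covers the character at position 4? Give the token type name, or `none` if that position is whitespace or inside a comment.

Answer: STR

Derivation:
pos=0: emit NUM '3' (now at pos=1)
pos=2: emit PLUS '+'
pos=4: enter STRING mode
pos=4: emit STR "ok" (now at pos=8)
pos=9: emit RPAREN ')'
DONE. 4 tokens: [NUM, PLUS, STR, RPAREN]
Position 4: char is '"' -> STR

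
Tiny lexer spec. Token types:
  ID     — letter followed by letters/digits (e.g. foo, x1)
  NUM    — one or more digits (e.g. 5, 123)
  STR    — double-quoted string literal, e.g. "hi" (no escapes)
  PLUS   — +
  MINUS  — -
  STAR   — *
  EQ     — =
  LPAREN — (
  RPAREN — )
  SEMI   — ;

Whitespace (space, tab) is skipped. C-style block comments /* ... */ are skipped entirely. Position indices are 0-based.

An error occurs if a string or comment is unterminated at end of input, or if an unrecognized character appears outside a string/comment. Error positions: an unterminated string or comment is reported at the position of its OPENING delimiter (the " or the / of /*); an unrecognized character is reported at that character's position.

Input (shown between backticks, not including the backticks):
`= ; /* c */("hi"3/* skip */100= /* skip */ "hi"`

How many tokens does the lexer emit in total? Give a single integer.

pos=0: emit EQ '='
pos=2: emit SEMI ';'
pos=4: enter COMMENT mode (saw '/*')
exit COMMENT mode (now at pos=11)
pos=11: emit LPAREN '('
pos=12: enter STRING mode
pos=12: emit STR "hi" (now at pos=16)
pos=16: emit NUM '3' (now at pos=17)
pos=17: enter COMMENT mode (saw '/*')
exit COMMENT mode (now at pos=27)
pos=27: emit NUM '100' (now at pos=30)
pos=30: emit EQ '='
pos=32: enter COMMENT mode (saw '/*')
exit COMMENT mode (now at pos=42)
pos=43: enter STRING mode
pos=43: emit STR "hi" (now at pos=47)
DONE. 8 tokens: [EQ, SEMI, LPAREN, STR, NUM, NUM, EQ, STR]

Answer: 8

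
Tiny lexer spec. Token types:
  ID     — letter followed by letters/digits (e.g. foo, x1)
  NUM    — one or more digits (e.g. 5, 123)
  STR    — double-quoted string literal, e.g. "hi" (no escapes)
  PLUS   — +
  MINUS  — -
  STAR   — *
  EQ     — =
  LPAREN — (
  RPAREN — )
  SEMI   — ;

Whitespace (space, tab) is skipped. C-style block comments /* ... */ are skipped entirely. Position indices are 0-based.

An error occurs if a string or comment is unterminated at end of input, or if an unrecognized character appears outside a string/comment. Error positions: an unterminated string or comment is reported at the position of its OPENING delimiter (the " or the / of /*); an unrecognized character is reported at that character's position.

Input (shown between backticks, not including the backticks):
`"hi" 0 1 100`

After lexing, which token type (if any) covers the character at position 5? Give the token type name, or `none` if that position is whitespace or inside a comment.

pos=0: enter STRING mode
pos=0: emit STR "hi" (now at pos=4)
pos=5: emit NUM '0' (now at pos=6)
pos=7: emit NUM '1' (now at pos=8)
pos=9: emit NUM '100' (now at pos=12)
DONE. 4 tokens: [STR, NUM, NUM, NUM]
Position 5: char is '0' -> NUM

Answer: NUM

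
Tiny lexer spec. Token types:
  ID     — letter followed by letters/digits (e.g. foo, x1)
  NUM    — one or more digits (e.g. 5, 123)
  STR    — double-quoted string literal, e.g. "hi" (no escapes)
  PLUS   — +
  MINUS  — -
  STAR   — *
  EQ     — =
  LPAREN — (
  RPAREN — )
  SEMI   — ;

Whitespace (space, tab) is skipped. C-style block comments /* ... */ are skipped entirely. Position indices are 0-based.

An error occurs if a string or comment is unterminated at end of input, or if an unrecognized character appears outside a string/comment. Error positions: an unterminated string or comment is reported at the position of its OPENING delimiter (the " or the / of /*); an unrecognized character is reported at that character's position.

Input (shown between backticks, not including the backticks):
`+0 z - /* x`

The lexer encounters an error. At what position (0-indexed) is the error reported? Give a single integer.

Answer: 7

Derivation:
pos=0: emit PLUS '+'
pos=1: emit NUM '0' (now at pos=2)
pos=3: emit ID 'z' (now at pos=4)
pos=5: emit MINUS '-'
pos=7: enter COMMENT mode (saw '/*')
pos=7: ERROR — unterminated comment (reached EOF)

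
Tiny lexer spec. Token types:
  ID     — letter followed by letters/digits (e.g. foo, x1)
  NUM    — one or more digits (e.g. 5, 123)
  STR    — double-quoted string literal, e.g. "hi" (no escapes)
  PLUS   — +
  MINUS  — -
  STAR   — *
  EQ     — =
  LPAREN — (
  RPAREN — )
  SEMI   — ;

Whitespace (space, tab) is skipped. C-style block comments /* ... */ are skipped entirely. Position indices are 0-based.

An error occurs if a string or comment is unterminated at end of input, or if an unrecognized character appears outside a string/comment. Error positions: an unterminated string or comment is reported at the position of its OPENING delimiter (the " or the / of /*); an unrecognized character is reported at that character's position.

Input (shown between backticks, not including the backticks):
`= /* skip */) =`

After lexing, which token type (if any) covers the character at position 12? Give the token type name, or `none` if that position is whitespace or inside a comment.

Answer: RPAREN

Derivation:
pos=0: emit EQ '='
pos=2: enter COMMENT mode (saw '/*')
exit COMMENT mode (now at pos=12)
pos=12: emit RPAREN ')'
pos=14: emit EQ '='
DONE. 3 tokens: [EQ, RPAREN, EQ]
Position 12: char is ')' -> RPAREN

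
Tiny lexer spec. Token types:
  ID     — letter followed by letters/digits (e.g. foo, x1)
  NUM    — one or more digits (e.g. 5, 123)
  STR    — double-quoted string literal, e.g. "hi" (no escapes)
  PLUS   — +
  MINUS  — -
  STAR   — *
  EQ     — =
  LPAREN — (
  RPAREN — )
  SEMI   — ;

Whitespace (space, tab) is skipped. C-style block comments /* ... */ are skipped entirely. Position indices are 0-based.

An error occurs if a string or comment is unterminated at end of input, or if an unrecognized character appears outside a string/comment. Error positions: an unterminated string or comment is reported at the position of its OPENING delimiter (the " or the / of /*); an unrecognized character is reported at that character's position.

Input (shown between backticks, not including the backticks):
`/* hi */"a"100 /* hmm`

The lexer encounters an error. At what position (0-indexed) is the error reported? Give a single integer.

Answer: 15

Derivation:
pos=0: enter COMMENT mode (saw '/*')
exit COMMENT mode (now at pos=8)
pos=8: enter STRING mode
pos=8: emit STR "a" (now at pos=11)
pos=11: emit NUM '100' (now at pos=14)
pos=15: enter COMMENT mode (saw '/*')
pos=15: ERROR — unterminated comment (reached EOF)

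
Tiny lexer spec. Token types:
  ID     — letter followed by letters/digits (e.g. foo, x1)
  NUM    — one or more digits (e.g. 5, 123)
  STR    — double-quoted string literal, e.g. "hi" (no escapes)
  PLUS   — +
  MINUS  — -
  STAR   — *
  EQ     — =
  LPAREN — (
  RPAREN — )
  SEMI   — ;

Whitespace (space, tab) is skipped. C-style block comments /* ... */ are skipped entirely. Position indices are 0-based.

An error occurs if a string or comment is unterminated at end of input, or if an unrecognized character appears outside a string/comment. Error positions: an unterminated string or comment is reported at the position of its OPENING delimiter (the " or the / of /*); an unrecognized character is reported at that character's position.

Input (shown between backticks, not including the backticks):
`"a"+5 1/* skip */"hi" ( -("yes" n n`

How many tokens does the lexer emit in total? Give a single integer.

Answer: 11

Derivation:
pos=0: enter STRING mode
pos=0: emit STR "a" (now at pos=3)
pos=3: emit PLUS '+'
pos=4: emit NUM '5' (now at pos=5)
pos=6: emit NUM '1' (now at pos=7)
pos=7: enter COMMENT mode (saw '/*')
exit COMMENT mode (now at pos=17)
pos=17: enter STRING mode
pos=17: emit STR "hi" (now at pos=21)
pos=22: emit LPAREN '('
pos=24: emit MINUS '-'
pos=25: emit LPAREN '('
pos=26: enter STRING mode
pos=26: emit STR "yes" (now at pos=31)
pos=32: emit ID 'n' (now at pos=33)
pos=34: emit ID 'n' (now at pos=35)
DONE. 11 tokens: [STR, PLUS, NUM, NUM, STR, LPAREN, MINUS, LPAREN, STR, ID, ID]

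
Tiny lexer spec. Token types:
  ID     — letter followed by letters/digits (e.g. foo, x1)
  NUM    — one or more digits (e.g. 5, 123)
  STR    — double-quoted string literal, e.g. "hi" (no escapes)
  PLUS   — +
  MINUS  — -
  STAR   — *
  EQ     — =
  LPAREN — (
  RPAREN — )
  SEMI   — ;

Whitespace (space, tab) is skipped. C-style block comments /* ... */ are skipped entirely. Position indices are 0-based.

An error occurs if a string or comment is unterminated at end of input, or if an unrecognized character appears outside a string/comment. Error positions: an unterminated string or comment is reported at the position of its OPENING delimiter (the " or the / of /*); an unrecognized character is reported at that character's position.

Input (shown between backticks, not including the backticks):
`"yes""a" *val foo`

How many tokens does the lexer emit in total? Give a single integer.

Answer: 5

Derivation:
pos=0: enter STRING mode
pos=0: emit STR "yes" (now at pos=5)
pos=5: enter STRING mode
pos=5: emit STR "a" (now at pos=8)
pos=9: emit STAR '*'
pos=10: emit ID 'val' (now at pos=13)
pos=14: emit ID 'foo' (now at pos=17)
DONE. 5 tokens: [STR, STR, STAR, ID, ID]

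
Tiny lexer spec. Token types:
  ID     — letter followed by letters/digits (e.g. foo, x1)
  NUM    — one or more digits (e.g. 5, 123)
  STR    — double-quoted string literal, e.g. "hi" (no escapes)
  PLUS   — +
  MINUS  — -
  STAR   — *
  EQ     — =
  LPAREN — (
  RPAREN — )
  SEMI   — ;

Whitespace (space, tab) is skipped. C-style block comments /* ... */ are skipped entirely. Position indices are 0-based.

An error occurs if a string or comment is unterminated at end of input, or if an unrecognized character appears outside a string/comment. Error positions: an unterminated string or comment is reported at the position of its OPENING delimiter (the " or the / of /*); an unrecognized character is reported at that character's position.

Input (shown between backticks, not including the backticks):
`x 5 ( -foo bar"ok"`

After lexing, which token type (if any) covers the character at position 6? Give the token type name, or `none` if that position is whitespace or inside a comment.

pos=0: emit ID 'x' (now at pos=1)
pos=2: emit NUM '5' (now at pos=3)
pos=4: emit LPAREN '('
pos=6: emit MINUS '-'
pos=7: emit ID 'foo' (now at pos=10)
pos=11: emit ID 'bar' (now at pos=14)
pos=14: enter STRING mode
pos=14: emit STR "ok" (now at pos=18)
DONE. 7 tokens: [ID, NUM, LPAREN, MINUS, ID, ID, STR]
Position 6: char is '-' -> MINUS

Answer: MINUS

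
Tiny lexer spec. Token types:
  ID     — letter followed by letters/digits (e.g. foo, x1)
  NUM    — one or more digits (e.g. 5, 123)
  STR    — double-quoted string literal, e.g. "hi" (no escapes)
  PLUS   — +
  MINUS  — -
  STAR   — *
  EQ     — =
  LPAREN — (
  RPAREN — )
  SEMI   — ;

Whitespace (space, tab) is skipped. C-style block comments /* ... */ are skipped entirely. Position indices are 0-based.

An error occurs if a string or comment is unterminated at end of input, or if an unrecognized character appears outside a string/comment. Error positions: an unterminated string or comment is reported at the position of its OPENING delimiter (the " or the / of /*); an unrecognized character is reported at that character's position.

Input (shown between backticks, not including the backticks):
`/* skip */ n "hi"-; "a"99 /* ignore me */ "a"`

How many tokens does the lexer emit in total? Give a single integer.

Answer: 7

Derivation:
pos=0: enter COMMENT mode (saw '/*')
exit COMMENT mode (now at pos=10)
pos=11: emit ID 'n' (now at pos=12)
pos=13: enter STRING mode
pos=13: emit STR "hi" (now at pos=17)
pos=17: emit MINUS '-'
pos=18: emit SEMI ';'
pos=20: enter STRING mode
pos=20: emit STR "a" (now at pos=23)
pos=23: emit NUM '99' (now at pos=25)
pos=26: enter COMMENT mode (saw '/*')
exit COMMENT mode (now at pos=41)
pos=42: enter STRING mode
pos=42: emit STR "a" (now at pos=45)
DONE. 7 tokens: [ID, STR, MINUS, SEMI, STR, NUM, STR]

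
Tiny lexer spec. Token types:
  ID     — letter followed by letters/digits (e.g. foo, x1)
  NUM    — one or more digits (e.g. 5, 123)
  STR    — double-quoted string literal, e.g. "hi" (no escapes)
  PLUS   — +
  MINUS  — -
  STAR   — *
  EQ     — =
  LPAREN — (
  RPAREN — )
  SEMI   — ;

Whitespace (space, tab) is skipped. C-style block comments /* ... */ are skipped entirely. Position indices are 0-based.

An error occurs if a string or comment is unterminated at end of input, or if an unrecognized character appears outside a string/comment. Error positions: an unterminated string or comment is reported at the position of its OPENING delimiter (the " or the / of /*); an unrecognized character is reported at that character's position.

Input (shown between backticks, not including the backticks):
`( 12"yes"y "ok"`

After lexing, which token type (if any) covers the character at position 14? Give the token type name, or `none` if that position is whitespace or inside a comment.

pos=0: emit LPAREN '('
pos=2: emit NUM '12' (now at pos=4)
pos=4: enter STRING mode
pos=4: emit STR "yes" (now at pos=9)
pos=9: emit ID 'y' (now at pos=10)
pos=11: enter STRING mode
pos=11: emit STR "ok" (now at pos=15)
DONE. 5 tokens: [LPAREN, NUM, STR, ID, STR]
Position 14: char is '"' -> STR

Answer: STR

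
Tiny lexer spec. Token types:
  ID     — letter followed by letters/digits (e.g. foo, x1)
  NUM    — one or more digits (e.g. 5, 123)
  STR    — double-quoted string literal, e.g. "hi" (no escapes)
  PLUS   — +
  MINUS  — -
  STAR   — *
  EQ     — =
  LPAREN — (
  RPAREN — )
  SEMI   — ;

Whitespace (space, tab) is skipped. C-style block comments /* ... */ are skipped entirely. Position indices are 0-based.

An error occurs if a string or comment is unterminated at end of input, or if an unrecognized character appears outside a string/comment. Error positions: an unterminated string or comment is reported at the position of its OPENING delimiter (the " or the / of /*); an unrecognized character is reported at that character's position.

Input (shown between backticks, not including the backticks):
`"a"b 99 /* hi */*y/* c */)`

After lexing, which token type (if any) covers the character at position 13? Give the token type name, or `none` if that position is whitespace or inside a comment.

Answer: none

Derivation:
pos=0: enter STRING mode
pos=0: emit STR "a" (now at pos=3)
pos=3: emit ID 'b' (now at pos=4)
pos=5: emit NUM '99' (now at pos=7)
pos=8: enter COMMENT mode (saw '/*')
exit COMMENT mode (now at pos=16)
pos=16: emit STAR '*'
pos=17: emit ID 'y' (now at pos=18)
pos=18: enter COMMENT mode (saw '/*')
exit COMMENT mode (now at pos=25)
pos=25: emit RPAREN ')'
DONE. 6 tokens: [STR, ID, NUM, STAR, ID, RPAREN]
Position 13: char is ' ' -> none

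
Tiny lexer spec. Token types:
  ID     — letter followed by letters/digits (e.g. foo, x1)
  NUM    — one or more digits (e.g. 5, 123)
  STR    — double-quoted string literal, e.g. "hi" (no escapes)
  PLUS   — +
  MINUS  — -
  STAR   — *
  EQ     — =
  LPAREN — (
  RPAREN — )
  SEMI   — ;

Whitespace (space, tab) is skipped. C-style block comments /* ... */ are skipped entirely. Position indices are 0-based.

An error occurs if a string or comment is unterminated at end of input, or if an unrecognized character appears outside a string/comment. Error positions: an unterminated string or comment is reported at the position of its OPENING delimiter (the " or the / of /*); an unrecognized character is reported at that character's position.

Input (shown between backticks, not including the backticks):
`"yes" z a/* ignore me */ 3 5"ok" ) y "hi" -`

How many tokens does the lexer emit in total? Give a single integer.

pos=0: enter STRING mode
pos=0: emit STR "yes" (now at pos=5)
pos=6: emit ID 'z' (now at pos=7)
pos=8: emit ID 'a' (now at pos=9)
pos=9: enter COMMENT mode (saw '/*')
exit COMMENT mode (now at pos=24)
pos=25: emit NUM '3' (now at pos=26)
pos=27: emit NUM '5' (now at pos=28)
pos=28: enter STRING mode
pos=28: emit STR "ok" (now at pos=32)
pos=33: emit RPAREN ')'
pos=35: emit ID 'y' (now at pos=36)
pos=37: enter STRING mode
pos=37: emit STR "hi" (now at pos=41)
pos=42: emit MINUS '-'
DONE. 10 tokens: [STR, ID, ID, NUM, NUM, STR, RPAREN, ID, STR, MINUS]

Answer: 10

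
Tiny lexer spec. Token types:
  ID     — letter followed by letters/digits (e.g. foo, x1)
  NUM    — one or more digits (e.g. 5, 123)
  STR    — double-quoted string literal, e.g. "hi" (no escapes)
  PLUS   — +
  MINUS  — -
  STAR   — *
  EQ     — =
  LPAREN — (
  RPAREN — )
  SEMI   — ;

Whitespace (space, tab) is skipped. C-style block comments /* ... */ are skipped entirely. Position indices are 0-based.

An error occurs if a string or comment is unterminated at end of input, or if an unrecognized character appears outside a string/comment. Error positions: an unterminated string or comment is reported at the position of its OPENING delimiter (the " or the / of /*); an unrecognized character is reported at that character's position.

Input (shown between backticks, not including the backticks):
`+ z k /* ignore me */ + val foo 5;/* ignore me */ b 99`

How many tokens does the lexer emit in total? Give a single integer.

Answer: 10

Derivation:
pos=0: emit PLUS '+'
pos=2: emit ID 'z' (now at pos=3)
pos=4: emit ID 'k' (now at pos=5)
pos=6: enter COMMENT mode (saw '/*')
exit COMMENT mode (now at pos=21)
pos=22: emit PLUS '+'
pos=24: emit ID 'val' (now at pos=27)
pos=28: emit ID 'foo' (now at pos=31)
pos=32: emit NUM '5' (now at pos=33)
pos=33: emit SEMI ';'
pos=34: enter COMMENT mode (saw '/*')
exit COMMENT mode (now at pos=49)
pos=50: emit ID 'b' (now at pos=51)
pos=52: emit NUM '99' (now at pos=54)
DONE. 10 tokens: [PLUS, ID, ID, PLUS, ID, ID, NUM, SEMI, ID, NUM]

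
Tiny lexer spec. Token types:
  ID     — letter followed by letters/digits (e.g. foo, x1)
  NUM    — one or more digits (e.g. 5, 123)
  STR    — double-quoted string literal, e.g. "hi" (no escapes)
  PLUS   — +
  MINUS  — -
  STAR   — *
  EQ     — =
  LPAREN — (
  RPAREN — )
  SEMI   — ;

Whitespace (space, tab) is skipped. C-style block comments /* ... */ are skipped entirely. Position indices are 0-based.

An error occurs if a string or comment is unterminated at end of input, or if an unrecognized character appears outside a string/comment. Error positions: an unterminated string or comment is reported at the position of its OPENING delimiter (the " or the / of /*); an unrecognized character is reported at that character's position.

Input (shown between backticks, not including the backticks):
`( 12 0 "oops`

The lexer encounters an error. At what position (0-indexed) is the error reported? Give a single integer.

pos=0: emit LPAREN '('
pos=2: emit NUM '12' (now at pos=4)
pos=5: emit NUM '0' (now at pos=6)
pos=7: enter STRING mode
pos=7: ERROR — unterminated string

Answer: 7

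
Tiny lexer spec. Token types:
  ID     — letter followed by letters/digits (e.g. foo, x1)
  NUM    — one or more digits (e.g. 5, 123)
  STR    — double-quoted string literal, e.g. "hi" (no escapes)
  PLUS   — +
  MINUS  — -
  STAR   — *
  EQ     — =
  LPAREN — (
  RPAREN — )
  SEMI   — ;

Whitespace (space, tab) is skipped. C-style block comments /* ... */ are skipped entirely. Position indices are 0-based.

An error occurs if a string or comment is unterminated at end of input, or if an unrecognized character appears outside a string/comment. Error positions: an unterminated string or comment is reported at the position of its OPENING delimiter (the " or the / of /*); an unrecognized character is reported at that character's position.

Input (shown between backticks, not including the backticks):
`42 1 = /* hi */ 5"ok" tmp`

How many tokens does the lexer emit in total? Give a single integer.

pos=0: emit NUM '42' (now at pos=2)
pos=3: emit NUM '1' (now at pos=4)
pos=5: emit EQ '='
pos=7: enter COMMENT mode (saw '/*')
exit COMMENT mode (now at pos=15)
pos=16: emit NUM '5' (now at pos=17)
pos=17: enter STRING mode
pos=17: emit STR "ok" (now at pos=21)
pos=22: emit ID 'tmp' (now at pos=25)
DONE. 6 tokens: [NUM, NUM, EQ, NUM, STR, ID]

Answer: 6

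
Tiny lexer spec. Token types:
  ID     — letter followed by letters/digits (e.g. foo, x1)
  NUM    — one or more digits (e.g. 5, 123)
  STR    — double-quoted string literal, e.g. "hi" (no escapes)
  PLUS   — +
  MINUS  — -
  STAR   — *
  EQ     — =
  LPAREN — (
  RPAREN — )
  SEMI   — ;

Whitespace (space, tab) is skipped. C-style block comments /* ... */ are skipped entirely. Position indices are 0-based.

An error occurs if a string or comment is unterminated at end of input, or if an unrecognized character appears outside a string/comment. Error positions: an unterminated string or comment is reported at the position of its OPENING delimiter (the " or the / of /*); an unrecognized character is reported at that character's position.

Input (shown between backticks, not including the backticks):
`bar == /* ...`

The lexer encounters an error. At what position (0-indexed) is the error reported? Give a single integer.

Answer: 7

Derivation:
pos=0: emit ID 'bar' (now at pos=3)
pos=4: emit EQ '='
pos=5: emit EQ '='
pos=7: enter COMMENT mode (saw '/*')
pos=7: ERROR — unterminated comment (reached EOF)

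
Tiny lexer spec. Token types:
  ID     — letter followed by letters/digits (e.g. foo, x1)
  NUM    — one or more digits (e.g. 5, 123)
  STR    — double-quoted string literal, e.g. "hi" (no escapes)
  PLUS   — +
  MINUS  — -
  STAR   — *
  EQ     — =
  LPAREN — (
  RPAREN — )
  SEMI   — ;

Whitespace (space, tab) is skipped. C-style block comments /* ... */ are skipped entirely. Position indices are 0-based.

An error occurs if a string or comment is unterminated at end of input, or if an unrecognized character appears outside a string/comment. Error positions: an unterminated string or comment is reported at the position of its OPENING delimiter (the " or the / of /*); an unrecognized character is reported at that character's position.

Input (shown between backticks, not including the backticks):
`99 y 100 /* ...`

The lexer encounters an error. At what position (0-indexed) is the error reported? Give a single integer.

Answer: 9

Derivation:
pos=0: emit NUM '99' (now at pos=2)
pos=3: emit ID 'y' (now at pos=4)
pos=5: emit NUM '100' (now at pos=8)
pos=9: enter COMMENT mode (saw '/*')
pos=9: ERROR — unterminated comment (reached EOF)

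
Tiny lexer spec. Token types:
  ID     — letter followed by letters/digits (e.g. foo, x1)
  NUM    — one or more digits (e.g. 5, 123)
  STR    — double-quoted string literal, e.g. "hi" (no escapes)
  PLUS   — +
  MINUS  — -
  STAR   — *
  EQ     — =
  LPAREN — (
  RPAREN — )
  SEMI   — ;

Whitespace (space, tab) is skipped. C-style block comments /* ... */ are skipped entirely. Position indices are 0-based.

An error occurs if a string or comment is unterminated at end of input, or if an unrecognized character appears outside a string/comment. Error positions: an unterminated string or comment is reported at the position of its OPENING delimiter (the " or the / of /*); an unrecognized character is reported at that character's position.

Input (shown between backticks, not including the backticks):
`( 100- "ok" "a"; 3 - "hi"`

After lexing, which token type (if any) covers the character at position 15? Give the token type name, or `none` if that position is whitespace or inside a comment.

pos=0: emit LPAREN '('
pos=2: emit NUM '100' (now at pos=5)
pos=5: emit MINUS '-'
pos=7: enter STRING mode
pos=7: emit STR "ok" (now at pos=11)
pos=12: enter STRING mode
pos=12: emit STR "a" (now at pos=15)
pos=15: emit SEMI ';'
pos=17: emit NUM '3' (now at pos=18)
pos=19: emit MINUS '-'
pos=21: enter STRING mode
pos=21: emit STR "hi" (now at pos=25)
DONE. 9 tokens: [LPAREN, NUM, MINUS, STR, STR, SEMI, NUM, MINUS, STR]
Position 15: char is ';' -> SEMI

Answer: SEMI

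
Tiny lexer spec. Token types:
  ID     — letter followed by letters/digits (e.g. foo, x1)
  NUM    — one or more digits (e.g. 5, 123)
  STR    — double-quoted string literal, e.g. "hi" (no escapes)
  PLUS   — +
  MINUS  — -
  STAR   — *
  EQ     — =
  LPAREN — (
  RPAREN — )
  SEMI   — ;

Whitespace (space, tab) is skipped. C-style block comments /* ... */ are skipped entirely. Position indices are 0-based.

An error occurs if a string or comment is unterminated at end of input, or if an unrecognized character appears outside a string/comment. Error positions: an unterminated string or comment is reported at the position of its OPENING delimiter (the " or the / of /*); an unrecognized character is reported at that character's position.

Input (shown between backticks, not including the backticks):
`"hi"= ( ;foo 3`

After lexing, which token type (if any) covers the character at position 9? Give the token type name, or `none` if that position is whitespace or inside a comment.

pos=0: enter STRING mode
pos=0: emit STR "hi" (now at pos=4)
pos=4: emit EQ '='
pos=6: emit LPAREN '('
pos=8: emit SEMI ';'
pos=9: emit ID 'foo' (now at pos=12)
pos=13: emit NUM '3' (now at pos=14)
DONE. 6 tokens: [STR, EQ, LPAREN, SEMI, ID, NUM]
Position 9: char is 'f' -> ID

Answer: ID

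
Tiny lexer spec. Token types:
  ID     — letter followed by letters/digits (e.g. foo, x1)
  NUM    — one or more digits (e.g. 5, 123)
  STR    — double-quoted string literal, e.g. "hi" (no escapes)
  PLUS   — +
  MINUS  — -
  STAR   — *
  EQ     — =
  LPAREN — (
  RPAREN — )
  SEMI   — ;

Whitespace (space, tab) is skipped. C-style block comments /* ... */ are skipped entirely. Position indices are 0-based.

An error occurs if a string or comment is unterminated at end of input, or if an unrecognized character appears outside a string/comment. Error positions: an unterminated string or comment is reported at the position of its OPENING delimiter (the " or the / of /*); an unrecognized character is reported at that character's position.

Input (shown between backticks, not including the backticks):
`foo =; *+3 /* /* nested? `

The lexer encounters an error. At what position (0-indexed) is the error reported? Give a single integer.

pos=0: emit ID 'foo' (now at pos=3)
pos=4: emit EQ '='
pos=5: emit SEMI ';'
pos=7: emit STAR '*'
pos=8: emit PLUS '+'
pos=9: emit NUM '3' (now at pos=10)
pos=11: enter COMMENT mode (saw '/*')
pos=11: ERROR — unterminated comment (reached EOF)

Answer: 11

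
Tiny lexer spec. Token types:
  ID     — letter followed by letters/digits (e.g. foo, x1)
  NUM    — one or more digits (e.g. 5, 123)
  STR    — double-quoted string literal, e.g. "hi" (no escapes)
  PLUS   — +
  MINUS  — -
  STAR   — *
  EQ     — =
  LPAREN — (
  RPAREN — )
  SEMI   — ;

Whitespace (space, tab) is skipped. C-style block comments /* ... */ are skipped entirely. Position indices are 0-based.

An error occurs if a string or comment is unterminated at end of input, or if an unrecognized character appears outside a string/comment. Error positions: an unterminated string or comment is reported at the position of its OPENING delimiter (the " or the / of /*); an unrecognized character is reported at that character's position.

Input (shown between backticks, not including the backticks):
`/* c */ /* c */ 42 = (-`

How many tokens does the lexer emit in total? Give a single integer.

pos=0: enter COMMENT mode (saw '/*')
exit COMMENT mode (now at pos=7)
pos=8: enter COMMENT mode (saw '/*')
exit COMMENT mode (now at pos=15)
pos=16: emit NUM '42' (now at pos=18)
pos=19: emit EQ '='
pos=21: emit LPAREN '('
pos=22: emit MINUS '-'
DONE. 4 tokens: [NUM, EQ, LPAREN, MINUS]

Answer: 4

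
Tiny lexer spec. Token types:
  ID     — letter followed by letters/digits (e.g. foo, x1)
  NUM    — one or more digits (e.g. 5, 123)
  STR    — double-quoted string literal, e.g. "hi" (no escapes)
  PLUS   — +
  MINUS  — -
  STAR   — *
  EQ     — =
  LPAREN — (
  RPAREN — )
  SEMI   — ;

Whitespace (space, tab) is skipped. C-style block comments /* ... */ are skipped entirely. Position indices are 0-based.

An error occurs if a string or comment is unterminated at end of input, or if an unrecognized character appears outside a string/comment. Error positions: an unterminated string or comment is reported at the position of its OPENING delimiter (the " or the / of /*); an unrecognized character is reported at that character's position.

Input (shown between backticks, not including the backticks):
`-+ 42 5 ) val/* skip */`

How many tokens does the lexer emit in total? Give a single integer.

pos=0: emit MINUS '-'
pos=1: emit PLUS '+'
pos=3: emit NUM '42' (now at pos=5)
pos=6: emit NUM '5' (now at pos=7)
pos=8: emit RPAREN ')'
pos=10: emit ID 'val' (now at pos=13)
pos=13: enter COMMENT mode (saw '/*')
exit COMMENT mode (now at pos=23)
DONE. 6 tokens: [MINUS, PLUS, NUM, NUM, RPAREN, ID]

Answer: 6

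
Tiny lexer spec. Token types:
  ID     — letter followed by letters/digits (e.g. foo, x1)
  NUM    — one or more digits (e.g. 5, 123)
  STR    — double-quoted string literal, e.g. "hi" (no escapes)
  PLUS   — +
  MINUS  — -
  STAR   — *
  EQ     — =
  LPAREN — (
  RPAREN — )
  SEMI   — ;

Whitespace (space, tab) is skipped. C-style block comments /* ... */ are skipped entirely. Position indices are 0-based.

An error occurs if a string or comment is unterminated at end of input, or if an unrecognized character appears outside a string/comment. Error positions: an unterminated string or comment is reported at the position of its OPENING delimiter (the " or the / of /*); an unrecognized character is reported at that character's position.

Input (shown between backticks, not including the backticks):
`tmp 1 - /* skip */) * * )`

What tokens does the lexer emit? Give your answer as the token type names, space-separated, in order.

pos=0: emit ID 'tmp' (now at pos=3)
pos=4: emit NUM '1' (now at pos=5)
pos=6: emit MINUS '-'
pos=8: enter COMMENT mode (saw '/*')
exit COMMENT mode (now at pos=18)
pos=18: emit RPAREN ')'
pos=20: emit STAR '*'
pos=22: emit STAR '*'
pos=24: emit RPAREN ')'
DONE. 7 tokens: [ID, NUM, MINUS, RPAREN, STAR, STAR, RPAREN]

Answer: ID NUM MINUS RPAREN STAR STAR RPAREN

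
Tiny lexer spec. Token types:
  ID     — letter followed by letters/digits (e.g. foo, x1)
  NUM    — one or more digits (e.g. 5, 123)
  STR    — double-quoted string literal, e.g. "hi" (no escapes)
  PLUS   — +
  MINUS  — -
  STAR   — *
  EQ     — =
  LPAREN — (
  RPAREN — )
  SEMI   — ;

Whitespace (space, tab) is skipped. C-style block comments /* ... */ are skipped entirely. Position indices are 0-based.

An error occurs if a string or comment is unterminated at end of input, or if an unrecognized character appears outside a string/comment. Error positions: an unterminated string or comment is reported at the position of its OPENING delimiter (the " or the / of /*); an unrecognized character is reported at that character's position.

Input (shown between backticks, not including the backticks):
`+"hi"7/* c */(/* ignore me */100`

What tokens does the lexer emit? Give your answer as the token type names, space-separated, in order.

Answer: PLUS STR NUM LPAREN NUM

Derivation:
pos=0: emit PLUS '+'
pos=1: enter STRING mode
pos=1: emit STR "hi" (now at pos=5)
pos=5: emit NUM '7' (now at pos=6)
pos=6: enter COMMENT mode (saw '/*')
exit COMMENT mode (now at pos=13)
pos=13: emit LPAREN '('
pos=14: enter COMMENT mode (saw '/*')
exit COMMENT mode (now at pos=29)
pos=29: emit NUM '100' (now at pos=32)
DONE. 5 tokens: [PLUS, STR, NUM, LPAREN, NUM]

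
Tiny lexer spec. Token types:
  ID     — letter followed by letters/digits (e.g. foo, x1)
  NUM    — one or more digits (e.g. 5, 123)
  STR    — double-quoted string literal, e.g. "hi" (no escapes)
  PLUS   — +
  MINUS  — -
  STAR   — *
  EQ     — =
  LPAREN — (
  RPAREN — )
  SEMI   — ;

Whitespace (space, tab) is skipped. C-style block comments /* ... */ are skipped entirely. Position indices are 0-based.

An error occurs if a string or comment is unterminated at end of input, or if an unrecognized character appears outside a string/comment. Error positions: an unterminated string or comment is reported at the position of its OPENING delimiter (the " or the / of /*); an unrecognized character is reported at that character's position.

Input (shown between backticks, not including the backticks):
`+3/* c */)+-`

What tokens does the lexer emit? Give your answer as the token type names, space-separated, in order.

pos=0: emit PLUS '+'
pos=1: emit NUM '3' (now at pos=2)
pos=2: enter COMMENT mode (saw '/*')
exit COMMENT mode (now at pos=9)
pos=9: emit RPAREN ')'
pos=10: emit PLUS '+'
pos=11: emit MINUS '-'
DONE. 5 tokens: [PLUS, NUM, RPAREN, PLUS, MINUS]

Answer: PLUS NUM RPAREN PLUS MINUS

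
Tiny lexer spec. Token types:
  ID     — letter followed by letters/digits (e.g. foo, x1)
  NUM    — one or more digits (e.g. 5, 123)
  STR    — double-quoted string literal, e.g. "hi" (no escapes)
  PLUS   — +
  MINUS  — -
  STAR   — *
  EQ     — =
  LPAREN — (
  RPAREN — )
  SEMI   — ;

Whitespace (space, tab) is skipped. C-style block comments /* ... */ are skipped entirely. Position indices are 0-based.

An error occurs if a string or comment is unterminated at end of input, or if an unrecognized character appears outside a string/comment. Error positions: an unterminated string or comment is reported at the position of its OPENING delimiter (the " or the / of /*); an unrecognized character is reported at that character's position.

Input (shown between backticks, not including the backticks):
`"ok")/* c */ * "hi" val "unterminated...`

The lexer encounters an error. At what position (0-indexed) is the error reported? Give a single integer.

Answer: 24

Derivation:
pos=0: enter STRING mode
pos=0: emit STR "ok" (now at pos=4)
pos=4: emit RPAREN ')'
pos=5: enter COMMENT mode (saw '/*')
exit COMMENT mode (now at pos=12)
pos=13: emit STAR '*'
pos=15: enter STRING mode
pos=15: emit STR "hi" (now at pos=19)
pos=20: emit ID 'val' (now at pos=23)
pos=24: enter STRING mode
pos=24: ERROR — unterminated string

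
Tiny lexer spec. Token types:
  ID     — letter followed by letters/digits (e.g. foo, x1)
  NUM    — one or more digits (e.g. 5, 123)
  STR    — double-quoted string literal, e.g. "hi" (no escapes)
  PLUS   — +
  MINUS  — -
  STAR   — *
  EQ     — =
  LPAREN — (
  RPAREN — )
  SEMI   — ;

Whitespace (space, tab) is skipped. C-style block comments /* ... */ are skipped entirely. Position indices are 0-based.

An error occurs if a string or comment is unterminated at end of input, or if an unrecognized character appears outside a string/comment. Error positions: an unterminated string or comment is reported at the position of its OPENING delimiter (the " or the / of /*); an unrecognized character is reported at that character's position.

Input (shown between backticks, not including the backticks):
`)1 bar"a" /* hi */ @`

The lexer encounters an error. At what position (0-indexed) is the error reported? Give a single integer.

Answer: 19

Derivation:
pos=0: emit RPAREN ')'
pos=1: emit NUM '1' (now at pos=2)
pos=3: emit ID 'bar' (now at pos=6)
pos=6: enter STRING mode
pos=6: emit STR "a" (now at pos=9)
pos=10: enter COMMENT mode (saw '/*')
exit COMMENT mode (now at pos=18)
pos=19: ERROR — unrecognized char '@'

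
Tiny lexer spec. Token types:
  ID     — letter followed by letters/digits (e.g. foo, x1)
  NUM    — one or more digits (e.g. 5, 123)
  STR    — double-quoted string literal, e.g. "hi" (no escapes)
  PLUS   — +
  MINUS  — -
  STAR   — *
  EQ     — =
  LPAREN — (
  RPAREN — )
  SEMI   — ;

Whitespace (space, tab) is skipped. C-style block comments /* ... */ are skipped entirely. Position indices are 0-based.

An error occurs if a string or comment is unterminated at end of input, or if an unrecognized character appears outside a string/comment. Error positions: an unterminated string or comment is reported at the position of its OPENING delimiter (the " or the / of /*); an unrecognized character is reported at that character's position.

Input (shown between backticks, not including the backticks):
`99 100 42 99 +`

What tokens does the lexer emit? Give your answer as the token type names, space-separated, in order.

pos=0: emit NUM '99' (now at pos=2)
pos=3: emit NUM '100' (now at pos=6)
pos=7: emit NUM '42' (now at pos=9)
pos=10: emit NUM '99' (now at pos=12)
pos=13: emit PLUS '+'
DONE. 5 tokens: [NUM, NUM, NUM, NUM, PLUS]

Answer: NUM NUM NUM NUM PLUS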